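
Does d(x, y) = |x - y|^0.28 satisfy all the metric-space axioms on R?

Yes. With 0 < p = 0.28 ≤ 1, d(x,y) = |x-y|^0.28 is a metric on R. Non-negativity and symmetry are immediate; |x-y|^0.28 = 0 ⟺ |x-y| = 0 ⟺ x = y. For the triangle inequality, the function t ↦ t^0.28 is subadditive on [0,∞) when p ≤ 1, so |x-z|^0.28 ≤ (|x-y| + |y-z|)^0.28 ≤ |x-y|^0.28 + |y-z|^0.28.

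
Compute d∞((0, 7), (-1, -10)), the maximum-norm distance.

max(|x_i - y_i|) = max(|0 - (-1)|, |7 - (-10)|) = max(1, 17) = 17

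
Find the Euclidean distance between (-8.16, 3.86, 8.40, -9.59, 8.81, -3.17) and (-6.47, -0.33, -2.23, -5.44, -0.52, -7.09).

√(Σ(x_i - y_i)²) = √((-8.16 - (-6.47))² + (3.86 - (-0.33))² + (8.4 - (-2.23))² + (-9.59 - (-5.44))² + (8.81 - (-0.52))² + (-3.17 - (-7.09))²)
= √((-1.69)² + 4.19² + 10.63² + (-4.15)² + 9.33² + 3.92²) = √(2.8561 + 17.5561 + 112.9969 + 17.2225 + 87.0489 + 15.3664) = √253.0469 ≈ 15.9074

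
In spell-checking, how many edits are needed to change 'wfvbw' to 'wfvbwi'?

Let D[i][j] be the edit distance between the first i characters of 'wfvbw' and the first j characters of 'wfvbwi', with D[i][0] = i, D[0][j] = j, and D[i][j] = D[i-1][j-1] if the characters match, else 1 + min(D[i-1][j], D[i][j-1], D[i-1][j-1]). Filling the table (rows: prefixes of 'wfvbw', columns: prefixes of 'wfvbwi'):
     ε  w  f  v  b  w  i
  ε  0  1  2  3  4  5  6
  w  1  0  1  2  3  4  5
  f  2  1  0  1  2  3  4
  v  3  2  1  0  1  2  3
  b  4  3  2  1  0  1  2
  w  5  4  3  2  1  0  1
The bottom-right entry gives D[5][6] = 1, so no sequence of fewer than 1 edit works. Backtracking through the table gives one optimal edit sequence (1 edit):
  wfvbw → wfvbwi (ins i @6)
Edit distance = 1.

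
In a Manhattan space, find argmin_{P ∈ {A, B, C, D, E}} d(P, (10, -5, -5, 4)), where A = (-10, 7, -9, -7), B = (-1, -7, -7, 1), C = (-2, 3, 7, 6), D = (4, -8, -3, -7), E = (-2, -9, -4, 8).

Distances: d(A) = 47, d(B) = 18, d(C) = 34, d(D) = 22, d(E) = 21. Nearest: B = (-1, -7, -7, 1) with distance 18.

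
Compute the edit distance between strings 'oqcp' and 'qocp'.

Let D[i][j] be the edit distance between the first i characters of 'oqcp' and the first j characters of 'qocp', with D[i][0] = i, D[0][j] = j, and D[i][j] = D[i-1][j-1] if the characters match, else 1 + min(D[i-1][j], D[i][j-1], D[i-1][j-1]). Filling the table (rows: prefixes of 'oqcp', columns: prefixes of 'qocp'):
     ε  q  o  c  p
  ε  0  1  2  3  4
  o  1  1  1  2  3
  q  2  1  2  2  3
  c  3  2  2  2  3
  p  4  3  3  3  2
The bottom-right entry gives D[4][4] = 2, so no sequence of fewer than 2 edits works. Backtracking through the table gives one optimal edit sequence (2 edits):
  oqcp → qqcp (sub o→q @1)
  qqcp → qocp (sub q→o @2)
Edit distance = 2.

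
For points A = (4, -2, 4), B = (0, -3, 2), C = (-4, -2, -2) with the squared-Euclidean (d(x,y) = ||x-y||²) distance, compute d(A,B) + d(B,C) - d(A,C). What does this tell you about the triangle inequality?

d(A,B) = 4² + 1² + 2² = 21, d(B,C) = 4² + 1² + 4² = 33, d(A,C) = 8² + 0² + 6² = 100.
d(A,B) + d(B,C) - d(A,C) = 21 + 33 - 100 = 54 - 100 = -46. This is < 0, so the triangle inequality FAILS for these points (squared-Euclidean is not a metric).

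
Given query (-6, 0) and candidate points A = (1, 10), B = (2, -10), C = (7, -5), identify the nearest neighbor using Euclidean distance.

Distances: d(A) ≈ 12.2066, d(B) ≈ 12.8062, d(C) ≈ 13.9284. Nearest: A = (1, 10) with distance 12.2066.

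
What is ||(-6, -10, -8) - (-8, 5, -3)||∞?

max(|x_i - y_i|) = max(|-6 - (-8)|, |-10 - 5|, |-8 - (-3)|) = max(2, 15, 5) = 15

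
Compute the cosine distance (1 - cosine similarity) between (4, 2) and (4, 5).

With u = (4, 2), v = (4, 5):
u·v = 4·4 + 2·5 = 16 + 10 = 26.
|u| = √(4² + 2²) = √20, |v| = √(4² + 5²) = √41, so |u||v| = √(20·41) = √820.
cos θ = (u·v)/(|u||v|) = 26/√820 ≈ 0.908
Cosine distance = 1 - cos θ ≈ 1 - 0.908 = 0.092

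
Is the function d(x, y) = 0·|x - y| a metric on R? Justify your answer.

No. With c = 0, d(x,y) = 0 for all x, y. This fails identity of indiscernibles: d(5, 8) = 0 but 5 ≠ 8.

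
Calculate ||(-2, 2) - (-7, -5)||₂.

√(Σ(x_i - y_i)²) = √((-2 - (-7))² + (2 - (-5))²)
= √(5² + 7²) = √(25 + 49) = √74 ≈ 8.6023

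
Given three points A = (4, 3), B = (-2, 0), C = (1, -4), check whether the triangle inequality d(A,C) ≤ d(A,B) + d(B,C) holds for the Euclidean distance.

d(A,B) = √(6² + 3²) = √45 ≈ 6.7082, d(B,C) = √(3² + 4²) = √25 = 5, d(A,C) = √(3² + 7²) = √58 ≈ 7.6158.
d(A,C) ≈ 7.6158 ≤ 6.7082 + 5 = 11.7082. Triangle inequality is satisfied.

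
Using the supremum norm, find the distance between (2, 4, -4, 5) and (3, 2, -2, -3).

max(|x_i - y_i|) = max(|2 - 3|, |4 - 2|, |-4 - (-2)|, |5 - (-3)|) = max(1, 2, 2, 8) = 8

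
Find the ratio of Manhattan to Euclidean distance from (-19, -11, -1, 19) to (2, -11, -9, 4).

L1 = |-19 - 2| + |-11 - (-11)| + |-1 - (-9)| + |19 - 4| = 21 + 0 + 8 + 15 = 44
L2 = √(21² + 0² + 8² + 15²) = √730 ≈ 27.0185
L1 ≥ L2 always (equality iff movement is along one axis); L1 > L2 here.
Ratio L1/L2 = 44/√730 ≈ 1.6285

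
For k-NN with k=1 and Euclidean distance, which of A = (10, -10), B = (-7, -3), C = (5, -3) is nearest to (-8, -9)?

Distances: d(A) ≈ 18.0278, d(B) ≈ 6.0828, d(C) ≈ 14.3178. Nearest: B = (-7, -3) with distance 6.0828.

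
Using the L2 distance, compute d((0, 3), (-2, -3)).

(Σ|x_i - y_i|^2)^(1/2) = (|0 - (-2)|^2 + |3 - (-3)|^2)^(1/2)
= (2^2 + 6^2)^(1/2) = (4 + 36)^(1/2) = (40)^(1/2) ≈ 6.3246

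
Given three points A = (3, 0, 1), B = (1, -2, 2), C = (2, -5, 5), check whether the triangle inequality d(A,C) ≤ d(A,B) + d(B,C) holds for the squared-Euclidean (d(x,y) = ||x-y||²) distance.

d(A,B) = 2² + 2² + 1² = 9, d(B,C) = 1² + 3² + 3² = 19, d(A,C) = 1² + 5² + 4² = 42.
d(A,C) = 42 > 9 + 19 = 28. Triangle inequality is VIOLATED. (Squared-Euclidean is not a metric — this is a counterexample.)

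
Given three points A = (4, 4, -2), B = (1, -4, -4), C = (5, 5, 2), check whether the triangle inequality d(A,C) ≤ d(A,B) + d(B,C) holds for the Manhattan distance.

d(A,B) = 3 + 8 + 2 = 13, d(B,C) = 4 + 9 + 6 = 19, d(A,C) = 1 + 1 + 4 = 6.
d(A,C) = 6 ≤ 13 + 19 = 32. Triangle inequality is satisfied.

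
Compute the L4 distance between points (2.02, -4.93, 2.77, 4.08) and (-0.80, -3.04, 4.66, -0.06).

(Σ|x_i - y_i|^4)^(1/4) = (|2.02 - (-0.8)|^4 + |-4.93 - (-3.04)|^4 + |2.77 - 4.66|^4 + |4.08 - (-0.06)|^4)^(1/4)
= (2.82^4 + 1.89^4 + 1.89^4 + 4.14^4)^(1/4) ≈ (63.2407 + 12.7599 + 12.7599 + 293.7659)^(1/4) = (382.5264)^(1/4) ≈ 4.4225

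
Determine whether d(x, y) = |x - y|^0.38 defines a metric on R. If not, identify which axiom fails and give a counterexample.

Yes. With 0 < p = 0.38 ≤ 1, d(x,y) = |x-y|^0.38 is a metric on R. Non-negativity and symmetry are immediate; |x-y|^0.38 = 0 ⟺ |x-y| = 0 ⟺ x = y. For the triangle inequality, the function t ↦ t^0.38 is subadditive on [0,∞) when p ≤ 1, so |x-z|^0.38 ≤ (|x-y| + |y-z|)^0.38 ≤ |x-y|^0.38 + |y-z|^0.38.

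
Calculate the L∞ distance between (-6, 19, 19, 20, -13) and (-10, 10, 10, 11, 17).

max(|x_i - y_i|) = max(|-6 - (-10)|, |19 - 10|, |19 - 10|, |20 - 11|, |-13 - 17|) = max(4, 9, 9, 9, 30) = 30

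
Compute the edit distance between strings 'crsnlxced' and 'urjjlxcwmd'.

Let D[i][j] be the edit distance between the first i characters of 'crsnlxced' and the first j characters of 'urjjlxcwmd', with D[i][0] = i, D[0][j] = j, and D[i][j] = D[i-1][j-1] if the characters match, else 1 + min(D[i-1][j], D[i][j-1], D[i-1][j-1]). Filling the table (rows: prefixes of 'crsnlxced', columns: prefixes of 'urjjlxcwmd'):
     ε  u  r  j  j  l  x  c  w  m  d
  ε  0  1  2  3  4  5  6  7  8  9 10
  c  1  1  2  3  4  5  6  6  7  8  9
  r  2  2  1  2  3  4  5  6  7  8  9
  s  3  3  2  2  3  4  5  6  7  8  9
  n  4  4  3  3  3  4  5  6  7  8  9
  l  5  5  4  4  4  3  4  5  6  7  8
  x  6  6  5  5  5  4  3  4  5  6  7
  c  7  7  6  6  6  5  4  3  4  5  6
  e  8  8  7  7  7  6  5  4  4  5  6
  d  9  9  8  8  8  7  6  5  5  5  5
The bottom-right entry gives D[9][10] = 5, so no sequence of fewer than 5 edits works. Backtracking through the table gives one optimal edit sequence (5 edits):
  crsnlxced → ursnlxced (sub c→u @1)
  ursnlxced → urjnlxced (sub s→j @3)
  urjnlxced → urjjlxced (sub n→j @4)
  urjjlxced → urjjlxcwed (ins w @8)
  urjjlxcwed → urjjlxcwmd (sub e→m @9)
Edit distance = 5.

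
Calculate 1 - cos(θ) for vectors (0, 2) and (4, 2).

With u = (0, 2), v = (4, 2):
u·v = 0·4 + 2·2 = 0 + 4 = 4.
|u| = √(0² + 2²) = √4, |v| = √(4² + 2²) = √20, so |u||v| = √(4·20) = √80.
cos θ = (u·v)/(|u||v|) = 4/√80 ≈ 0.4472
Cosine distance = 1 - cos θ ≈ 1 - 0.4472 = 0.5528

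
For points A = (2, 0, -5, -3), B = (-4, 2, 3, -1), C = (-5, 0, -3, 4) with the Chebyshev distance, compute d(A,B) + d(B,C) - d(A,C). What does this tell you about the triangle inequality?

d(A,B) = max(6, 2, 8, 2) = 8, d(B,C) = max(1, 2, 6, 5) = 6, d(A,C) = max(7, 0, 2, 7) = 7.
d(A,B) + d(B,C) - d(A,C) = 8 + 6 - 7 = 14 - 7 = 7. This is ≥ 0, so the triangle inequality holds for these points.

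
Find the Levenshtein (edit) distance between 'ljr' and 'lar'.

Let D[i][j] be the edit distance between the first i characters of 'ljr' and the first j characters of 'lar', with D[i][0] = i, D[0][j] = j, and D[i][j] = D[i-1][j-1] if the characters match, else 1 + min(D[i-1][j], D[i][j-1], D[i-1][j-1]). Filling the table (rows: prefixes of 'ljr', columns: prefixes of 'lar'):
     ε  l  a  r
  ε  0  1  2  3
  l  1  0  1  2
  j  2  1  1  2
  r  3  2  2  1
The bottom-right entry gives D[3][3] = 1, so no sequence of fewer than 1 edit works. Backtracking through the table gives one optimal edit sequence (1 edit):
  ljr → lar (sub j→a @2)
Edit distance = 1.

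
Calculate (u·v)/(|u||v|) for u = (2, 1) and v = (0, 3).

With u = (2, 1), v = (0, 3):
u·v = 2·0 + 1·3 = 0 + 3 = 3.
|u| = √(2² + 1²) = √5, |v| = √(0² + 3²) = √9, so |u||v| = √(5·9) = √45.
cos θ = (u·v)/(|u||v|) = 3/√45 ≈ 0.4472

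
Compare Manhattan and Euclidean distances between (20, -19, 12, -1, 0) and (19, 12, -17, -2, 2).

L1 = |20 - 19| + |-19 - 12| + |12 - (-17)| + |-1 - (-2)| + |0 - 2| = 1 + 31 + 29 + 1 + 2 = 64
L2 = √(1² + 31² + 29² + 1² + 2²) = √1808 ≈ 42.5206
L1 ≥ L2 always (equality iff movement is along one axis); L1 > L2 here.
Ratio L1/L2 = 64/√1808 ≈ 1.5052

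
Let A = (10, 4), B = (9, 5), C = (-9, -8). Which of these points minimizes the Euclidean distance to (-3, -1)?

Distances: d(A) ≈ 13.9284, d(B) ≈ 13.4164, d(C) ≈ 9.2195. Nearest: C = (-9, -8) with distance 9.2195.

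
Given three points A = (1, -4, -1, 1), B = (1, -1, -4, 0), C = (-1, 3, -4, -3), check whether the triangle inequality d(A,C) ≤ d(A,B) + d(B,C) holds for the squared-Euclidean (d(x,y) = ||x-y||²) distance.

d(A,B) = 0² + 3² + 3² + 1² = 19, d(B,C) = 2² + 4² + 0² + 3² = 29, d(A,C) = 2² + 7² + 3² + 4² = 78.
d(A,C) = 78 > 19 + 29 = 48. Triangle inequality is VIOLATED. (Squared-Euclidean is not a metric — this is a counterexample.)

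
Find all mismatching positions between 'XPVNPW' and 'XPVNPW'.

Differing positions: none. Hamming distance = 0.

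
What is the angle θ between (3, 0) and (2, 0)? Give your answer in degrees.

With u = (3, 0), v = (2, 0):
u·v = 3·2 + 0·0 = 6 + 0 = 6.
|u| = √(3² + 0²) = √9, |v| = √(2² + 0²) = √4, so |u||v| = √(9·4) = √36 = 6.
cos θ = (u·v)/(|u||v|) = 6/6 = 1 (the vectors are parallel, pointing the same way)
θ = arccos(1) = 0°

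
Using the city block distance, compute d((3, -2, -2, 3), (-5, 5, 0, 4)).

Σ|x_i - y_i| = |3 - (-5)| + |-2 - 5| + |-2 - 0| + |3 - 4| = 8 + 7 + 2 + 1 = 18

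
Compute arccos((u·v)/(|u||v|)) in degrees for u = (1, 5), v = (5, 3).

With u = (1, 5), v = (5, 3):
u·v = 1·5 + 5·3 = 5 + 15 = 20.
|u| = √(1² + 5²) = √26, |v| = √(5² + 3²) = √34, so |u||v| = √(26·34) = √884.
cos θ = (u·v)/(|u||v|) = 20/√884 ≈ 0.672673
θ = arccos(0.672673) ≈ 47.73°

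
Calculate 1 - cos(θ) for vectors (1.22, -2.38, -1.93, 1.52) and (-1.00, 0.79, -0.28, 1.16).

With u = (1.22, -2.38, -1.93, 1.52), v = (-1.00, 0.79, -0.28, 1.16):
u·v = 1.22·(-1) + (-2.38)·0.79 + (-1.93)·(-0.28) + 1.52·1.16 = (-1.22) + (-1.8802) + 0.5404 + 1.7632 = -0.7966.
|u| = √(1.22² + (-2.38)² + (-1.93)² + 1.52²) = √(1.4884 + 5.6644 + 3.7249 + 2.3104) = √13.1881, |v| = √((-1)² + 0.79² + (-0.28)² + 1.16²) = √(1 + 0.6241 + 0.0784 + 1.3456) = √3.0481.
cos θ = (u·v)/(|u||v|) = -0.7966/(√13.1881·√3.0481) ≈ -0.1256
Cosine distance = 1 - cos θ ≈ 1 - (-0.1256) = 1.1256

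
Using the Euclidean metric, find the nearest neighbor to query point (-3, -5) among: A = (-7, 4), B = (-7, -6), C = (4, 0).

Distances: d(A) ≈ 9.8489, d(B) ≈ 4.1231, d(C) ≈ 8.6023. Nearest: B = (-7, -6) with distance 4.1231.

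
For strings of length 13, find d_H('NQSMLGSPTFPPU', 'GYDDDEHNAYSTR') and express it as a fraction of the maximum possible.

Differing positions: 1, 2, 3, 4, 5, 6, 7, 8, 9, 10, 11, 12, 13. Hamming distance = 13. The maximum possible Hamming distance for length-13 strings is 13, so d_H/13 = 13/13 = 1.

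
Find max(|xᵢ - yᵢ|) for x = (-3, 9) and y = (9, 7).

max(|x_i - y_i|) = max(|-3 - 9|, |9 - 7|) = max(12, 2) = 12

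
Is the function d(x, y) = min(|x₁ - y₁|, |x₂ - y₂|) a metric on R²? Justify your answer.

No. d fails identity of indiscernibles: take x = (-3, 0) and y = (-3, 2). Then d(x,y) = min(|-3 - (-3)|, |0 - 2|) = min(0, 2) = 0, yet x ≠ y.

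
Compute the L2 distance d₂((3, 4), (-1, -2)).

√(Σ(x_i - y_i)²) = √((3 - (-1))² + (4 - (-2))²)
= √(4² + 6²) = √(16 + 36) = √52 ≈ 7.2111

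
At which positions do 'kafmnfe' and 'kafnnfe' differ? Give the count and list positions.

Differing positions: 4. Hamming distance = 1.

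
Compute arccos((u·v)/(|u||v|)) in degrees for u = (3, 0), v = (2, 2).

With u = (3, 0), v = (2, 2):
u·v = 3·2 + 0·2 = 6 + 0 = 6.
|u| = √(3² + 0²) = √9, |v| = √(2² + 2²) = √8, so |u||v| = √(9·8) = √72.
cos θ = (u·v)/(|u||v|) = 6/√72 ≈ 0.707107
θ = arccos(0.707107) ≈ 45°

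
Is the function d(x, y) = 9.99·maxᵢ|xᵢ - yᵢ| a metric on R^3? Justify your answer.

Yes. The L∞ (Chebyshev) norm induces a metric on R^3, and multiplying a metric by a positive constant 9.99 > 0 preserves all four axioms: non-negativity (9.99·||x-y|| ≥ 0), identity (9.99·||x-y|| = 0 ⟺ ||x-y|| = 0 ⟺ x = y), symmetry (||x-y|| = ||y-x||), and the triangle inequality (9.99·||x-z|| ≤ 9.99·||x-y|| + 9.99·||y-z||). So d is a metric.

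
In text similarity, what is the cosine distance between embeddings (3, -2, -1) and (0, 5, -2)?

With u = (3, -2, -1), v = (0, 5, -2):
u·v = 3·0 + (-2)·5 + (-1)·(-2) = 0 + (-10) + 2 = -8.
|u| = √(3² + (-2)² + (-1)²) = √14, |v| = √(0² + 5² + (-2)²) = √29, so |u||v| = √(14·29) = √406.
cos θ = (u·v)/(|u||v|) = -8/√406 ≈ -0.397
Cosine distance = 1 - cos θ ≈ 1 - (-0.397) = 1.397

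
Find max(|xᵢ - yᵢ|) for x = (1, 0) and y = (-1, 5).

max(|x_i - y_i|) = max(|1 - (-1)|, |0 - 5|) = max(2, 5) = 5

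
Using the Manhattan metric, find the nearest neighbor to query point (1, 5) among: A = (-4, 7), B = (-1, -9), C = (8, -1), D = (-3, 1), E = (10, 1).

Distances: d(A) = 7, d(B) = 16, d(C) = 13, d(D) = 8, d(E) = 13. Nearest: A = (-4, 7) with distance 7.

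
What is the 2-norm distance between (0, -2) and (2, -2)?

(Σ|x_i - y_i|^2)^(1/2) = (|0 - 2|^2 + |-2 - (-2)|^2)^(1/2)
= (2^2 + 0^2)^(1/2) = (4 + 0)^(1/2) = (4)^(1/2) = 2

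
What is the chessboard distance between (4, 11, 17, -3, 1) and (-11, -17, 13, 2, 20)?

max(|x_i - y_i|) = max(|4 - (-11)|, |11 - (-17)|, |17 - 13|, |-3 - 2|, |1 - 20|) = max(15, 28, 4, 5, 19) = 28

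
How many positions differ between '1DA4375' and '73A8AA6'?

Differing positions: 1, 2, 4, 5, 6, 7. Hamming distance = 6.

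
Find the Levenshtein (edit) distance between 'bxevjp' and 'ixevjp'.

Let D[i][j] be the edit distance between the first i characters of 'bxevjp' and the first j characters of 'ixevjp', with D[i][0] = i, D[0][j] = j, and D[i][j] = D[i-1][j-1] if the characters match, else 1 + min(D[i-1][j], D[i][j-1], D[i-1][j-1]). Filling the table (rows: prefixes of 'bxevjp', columns: prefixes of 'ixevjp'):
     ε  i  x  e  v  j  p
  ε  0  1  2  3  4  5  6
  b  1  1  2  3  4  5  6
  x  2  2  1  2  3  4  5
  e  3  3  2  1  2  3  4
  v  4  4  3  2  1  2  3
  j  5  5  4  3  2  1  2
  p  6  6  5  4  3  2  1
The bottom-right entry gives D[6][6] = 1, so no sequence of fewer than 1 edit works. Backtracking through the table gives one optimal edit sequence (1 edit):
  bxevjp → ixevjp (sub b→i @1)
Edit distance = 1.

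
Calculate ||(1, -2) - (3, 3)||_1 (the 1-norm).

Σ|x_i - y_i| = |1 - 3| + |-2 - 3| = 2 + 5 = 7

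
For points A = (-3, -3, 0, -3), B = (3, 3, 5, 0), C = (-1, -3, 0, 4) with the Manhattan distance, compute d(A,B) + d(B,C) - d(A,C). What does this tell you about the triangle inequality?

d(A,B) = 6 + 6 + 5 + 3 = 20, d(B,C) = 4 + 6 + 5 + 4 = 19, d(A,C) = 2 + 0 + 0 + 7 = 9.
d(A,B) + d(B,C) - d(A,C) = 20 + 19 - 9 = 39 - 9 = 30. This is ≥ 0, so the triangle inequality holds for these points.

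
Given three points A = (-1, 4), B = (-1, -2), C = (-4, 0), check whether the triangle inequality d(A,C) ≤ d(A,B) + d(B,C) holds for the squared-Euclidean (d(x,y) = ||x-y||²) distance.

d(A,B) = 0² + 6² = 36, d(B,C) = 3² + 2² = 13, d(A,C) = 3² + 4² = 25.
d(A,C) = 25 ≤ 36 + 13 = 49. Triangle inequality is satisfied.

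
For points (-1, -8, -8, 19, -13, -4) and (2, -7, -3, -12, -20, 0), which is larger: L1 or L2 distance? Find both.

L1 = |-1 - 2| + |-8 - (-7)| + |-8 - (-3)| + |19 - (-12)| + |-13 - (-20)| + |-4 - 0| = 3 + 1 + 5 + 31 + 7 + 4 = 51
L2 = √(3² + 1² + 5² + 31² + 7² + 4²) = √1061 ≈ 32.573
L1 ≥ L2 always (equality iff movement is along one axis); L1 > L2 here.
Ratio L1/L2 = 51/√1061 ≈ 1.5657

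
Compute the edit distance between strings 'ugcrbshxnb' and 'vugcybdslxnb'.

Let D[i][j] be the edit distance between the first i characters of 'ugcrbshxnb' and the first j characters of 'vugcybdslxnb', with D[i][0] = i, D[0][j] = j, and D[i][j] = D[i-1][j-1] if the characters match, else 1 + min(D[i-1][j], D[i][j-1], D[i-1][j-1]). Filling the table (rows: prefixes of 'ugcrbshxnb', columns: prefixes of 'vugcybdslxnb'):
     ε  v  u  g  c  y  b  d  s  l  x  n  b
  ε  0  1  2  3  4  5  6  7  8  9 10 11 12
  u  1  1  1  2  3  4  5  6  7  8  9 10 11
  g  2  2  2  1  2  3  4  5  6  7  8  9 10
  c  3  3  3  2  1  2  3  4  5  6  7  8  9
  r  4  4  4  3  2  2  3  4  5  6  7  8  9
  b  5  5  5  4  3  3  2  3  4  5  6  7  8
  s  6  6  6  5  4  4  3  3  3  4  5  6  7
  h  7  7  7  6  5  5  4  4  4  4  5  6  7
  x  8  8  8  7  6  6  5  5  5  5  4  5  6
  n  9  9  9  8  7  7  6  6  6  6  5  4  5
  b 10 10 10  9  8  8  7  7  7  7  6  5  4
The bottom-right entry gives D[10][12] = 4, so no sequence of fewer than 4 edits works. Backtracking through the table gives one optimal edit sequence (4 edits):
  ugcrbshxnb → vugcrbshxnb (ins v @1)
  vugcrbshxnb → vugcybshxnb (sub r→y @5)
  vugcybshxnb → vugcybdshxnb (ins d @7)
  vugcybdshxnb → vugcybdslxnb (sub h→l @9)
Edit distance = 4.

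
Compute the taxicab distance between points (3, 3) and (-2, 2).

Σ|x_i - y_i| = |3 - (-2)| + |3 - 2| = 5 + 1 = 6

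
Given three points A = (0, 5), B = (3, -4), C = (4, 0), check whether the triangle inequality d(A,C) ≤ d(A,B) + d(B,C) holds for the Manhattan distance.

d(A,B) = 3 + 9 = 12, d(B,C) = 1 + 4 = 5, d(A,C) = 4 + 5 = 9.
d(A,C) = 9 ≤ 12 + 5 = 17. Triangle inequality is satisfied.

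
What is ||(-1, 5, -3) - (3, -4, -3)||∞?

max(|x_i - y_i|) = max(|-1 - 3|, |5 - (-4)|, |-3 - (-3)|) = max(4, 9, 0) = 9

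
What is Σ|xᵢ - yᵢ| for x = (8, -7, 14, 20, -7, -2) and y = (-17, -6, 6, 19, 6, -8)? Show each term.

Σ|x_i - y_i| = |8 - (-17)| + |-7 - (-6)| + |14 - 6| + |20 - 19| + |-7 - 6| + |-2 - (-8)| = 25 + 1 + 8 + 1 + 13 + 6 = 54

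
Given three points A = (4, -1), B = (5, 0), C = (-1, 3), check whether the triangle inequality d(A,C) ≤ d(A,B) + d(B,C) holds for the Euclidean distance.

d(A,B) = √(1² + 1²) = √2 ≈ 1.4142, d(B,C) = √(6² + 3²) = √45 ≈ 6.7082, d(A,C) = √(5² + 4²) = √41 ≈ 6.4031.
d(A,C) ≈ 6.4031 ≤ 1.4142 + 6.7082 = 8.1224. Triangle inequality is satisfied.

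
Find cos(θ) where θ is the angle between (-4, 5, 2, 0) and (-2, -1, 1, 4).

With u = (-4, 5, 2, 0), v = (-2, -1, 1, 4):
u·v = (-4)·(-2) + 5·(-1) + 2·1 + 0·4 = 8 + (-5) + 2 + 0 = 5.
|u| = √((-4)² + 5² + 2² + 0²) = √45, |v| = √((-2)² + (-1)² + 1² + 4²) = √22, so |u||v| = √(45·22) = √990.
cos θ = (u·v)/(|u||v|) = 5/√990 ≈ 0.1589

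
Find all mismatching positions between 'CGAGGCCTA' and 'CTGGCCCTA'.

Differing positions: 2, 3, 5. Hamming distance = 3.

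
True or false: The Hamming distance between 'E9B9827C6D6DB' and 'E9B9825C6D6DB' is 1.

Differing positions: 7. Hamming distance = 1, so the claim is true.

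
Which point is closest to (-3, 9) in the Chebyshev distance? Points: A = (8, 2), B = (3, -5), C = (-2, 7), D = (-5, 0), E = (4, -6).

Distances: d(A) = 11, d(B) = 14, d(C) = 2, d(D) = 9, d(E) = 15. Nearest: C = (-2, 7) with distance 2.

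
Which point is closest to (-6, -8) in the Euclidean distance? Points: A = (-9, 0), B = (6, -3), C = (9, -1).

Distances: d(A) ≈ 8.544, d(B) = 13, d(C) ≈ 16.5529. Nearest: A = (-9, 0) with distance 8.544.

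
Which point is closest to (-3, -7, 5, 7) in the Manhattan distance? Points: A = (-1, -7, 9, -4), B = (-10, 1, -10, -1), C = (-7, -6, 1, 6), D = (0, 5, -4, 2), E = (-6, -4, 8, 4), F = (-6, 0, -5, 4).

Distances: d(A) = 17, d(B) = 38, d(C) = 10, d(D) = 29, d(E) = 12, d(F) = 23. Nearest: C = (-7, -6, 1, 6) with distance 10.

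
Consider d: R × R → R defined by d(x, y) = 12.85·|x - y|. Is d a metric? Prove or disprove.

Yes. Since |x - y| is a metric on R and 12.85 > 0, the positive scalar multiple 12.85·|x - y| is also a metric: scaling by a positive constant preserves non-negativity, identity (d=0 ⟺ |x-y|=0 ⟺ x=y), symmetry, and the triangle inequality.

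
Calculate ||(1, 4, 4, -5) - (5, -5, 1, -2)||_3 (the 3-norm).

(Σ|x_i - y_i|^3)^(1/3) = (|1 - 5|^3 + |4 - (-5)|^3 + |4 - 1|^3 + |-5 - (-2)|^3)^(1/3)
= (4^3 + 9^3 + 3^3 + 3^3)^(1/3) = (64 + 729 + 27 + 27)^(1/3) = (847)^(1/3) ≈ 9.4615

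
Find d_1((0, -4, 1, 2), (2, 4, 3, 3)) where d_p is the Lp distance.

Σ|x_i - y_i| = |0 - 2| + |-4 - 4| + |1 - 3| + |2 - 3| = 2 + 8 + 2 + 1 = 13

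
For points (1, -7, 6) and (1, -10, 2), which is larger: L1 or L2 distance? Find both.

L1 = |1 - 1| + |-7 - (-10)| + |6 - 2| = 0 + 3 + 4 = 7
L2 = √(0² + 3² + 4²) = √25 = 5
L1 ≥ L2 always (equality iff movement is along one axis); L1 > L2 here.
Ratio L1/L2 = 7/5 = 1.4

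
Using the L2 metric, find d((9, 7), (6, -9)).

√(Σ(x_i - y_i)²) = √((9 - 6)² + (7 - (-9))²)
= √(3² + 16²) = √(9 + 256) = √265 ≈ 16.2788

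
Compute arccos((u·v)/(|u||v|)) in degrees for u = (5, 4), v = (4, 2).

With u = (5, 4), v = (4, 2):
u·v = 5·4 + 4·2 = 20 + 8 = 28.
|u| = √(5² + 4²) = √41, |v| = √(4² + 2²) = √20, so |u||v| = √(41·20) = √820.
cos θ = (u·v)/(|u||v|) = 28/√820 ≈ 0.977802
θ = arccos(0.977802) ≈ 12.09°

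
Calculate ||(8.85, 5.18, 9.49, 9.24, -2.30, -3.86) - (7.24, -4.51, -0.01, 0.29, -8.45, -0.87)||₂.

√(Σ(x_i - y_i)²) = √((8.85 - 7.24)² + (5.18 - (-4.51))² + (9.49 - (-0.01))² + (9.24 - 0.29)² + (-2.3 - (-8.45))² + (-3.86 - (-0.87))²)
= √(1.61² + 9.69² + 9.5² + 8.95² + 6.15² + (-2.99)²) = √(2.5921 + 93.8961 + 90.25 + 80.1025 + 37.8225 + 8.9401) = √313.6033 ≈ 17.7088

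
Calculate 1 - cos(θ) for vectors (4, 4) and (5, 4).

With u = (4, 4), v = (5, 4):
u·v = 4·5 + 4·4 = 20 + 16 = 36.
|u| = √(4² + 4²) = √32, |v| = √(5² + 4²) = √41, so |u||v| = √(32·41) = √1312.
cos θ = (u·v)/(|u||v|) = 36/√1312 ≈ 0.9939
Cosine distance = 1 - cos θ ≈ 1 - 0.9939 = 0.0061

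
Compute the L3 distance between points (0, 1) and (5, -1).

(Σ|x_i - y_i|^3)^(1/3) = (|0 - 5|^3 + |1 - (-1)|^3)^(1/3)
= (5^3 + 2^3)^(1/3) = (125 + 8)^(1/3) = (133)^(1/3) ≈ 5.1045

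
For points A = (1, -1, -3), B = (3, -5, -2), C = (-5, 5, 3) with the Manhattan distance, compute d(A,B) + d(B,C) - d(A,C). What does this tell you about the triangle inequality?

d(A,B) = 2 + 4 + 1 = 7, d(B,C) = 8 + 10 + 5 = 23, d(A,C) = 6 + 6 + 6 = 18.
d(A,B) + d(B,C) - d(A,C) = 7 + 23 - 18 = 30 - 18 = 12. This is ≥ 0, so the triangle inequality holds for these points.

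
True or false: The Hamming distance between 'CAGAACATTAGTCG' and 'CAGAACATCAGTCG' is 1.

Differing positions: 9. Hamming distance = 1, so the claim is true.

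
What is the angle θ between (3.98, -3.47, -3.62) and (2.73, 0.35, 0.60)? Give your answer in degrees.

With u = (3.98, -3.47, -3.62), v = (2.73, 0.35, 0.60):
u·v = 3.98·2.73 + (-3.47)·0.35 + (-3.62)·0.6 = 10.8654 + (-1.2145) + (-2.172) = 7.4789.
|u| = √(3.98² + (-3.47)² + (-3.62)²) = √(15.8404 + 12.0409 + 13.1044) = √40.9857, |v| = √(2.73² + 0.35² + 0.6²) = √(7.4529 + 0.1225 + 0.36) = √7.9354.
cos θ = (u·v)/(|u||v|) = 7.4789/(√40.9857·√7.9354) ≈ 0.414703
θ = arccos(0.414703) ≈ 65.5°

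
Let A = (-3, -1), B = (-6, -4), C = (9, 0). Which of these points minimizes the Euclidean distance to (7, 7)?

Distances: d(A) ≈ 12.8062, d(B) ≈ 17.0294, d(C) ≈ 7.2801. Nearest: C = (9, 0) with distance 7.2801.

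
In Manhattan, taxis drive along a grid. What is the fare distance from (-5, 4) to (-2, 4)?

Σ|x_i - y_i| = |-5 - (-2)| + |4 - 4| = 3 + 0 = 3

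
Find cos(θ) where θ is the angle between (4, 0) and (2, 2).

With u = (4, 0), v = (2, 2):
u·v = 4·2 + 0·2 = 8 + 0 = 8.
|u| = √(4² + 0²) = √16, |v| = √(2² + 2²) = √8, so |u||v| = √(16·8) = √128.
cos θ = (u·v)/(|u||v|) = 8/√128 ≈ 0.7071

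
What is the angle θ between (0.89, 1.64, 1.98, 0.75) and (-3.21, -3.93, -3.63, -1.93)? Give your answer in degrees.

With u = (0.89, 1.64, 1.98, 0.75), v = (-3.21, -3.93, -3.63, -1.93):
u·v = 0.89·(-3.21) + 1.64·(-3.93) + 1.98·(-3.63) + 0.75·(-1.93) = (-2.8569) + (-6.4452) + (-7.1874) + (-1.4475) = -17.937.
|u| = √(0.89² + 1.64² + 1.98² + 0.75²) = √(0.7921 + 2.6896 + 3.9204 + 0.5625) = √7.9646, |v| = √((-3.21)² + (-3.93)² + (-3.63)² + (-1.93)²) = √(10.3041 + 15.4449 + 13.1769 + 3.7249) = √42.6508.
cos θ = (u·v)/(|u||v|) = -17.937/(√7.9646·√42.6508) ≈ -0.973205
θ = arccos(-0.973205) ≈ 166.71°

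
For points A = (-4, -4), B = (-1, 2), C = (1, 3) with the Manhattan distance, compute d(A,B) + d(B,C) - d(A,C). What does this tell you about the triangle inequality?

d(A,B) = 3 + 6 = 9, d(B,C) = 2 + 1 = 3, d(A,C) = 5 + 7 = 12.
d(A,B) + d(B,C) - d(A,C) = 9 + 3 - 12 = 12 - 12 = 0. This is ≥ 0, so the triangle inequality holds for these points.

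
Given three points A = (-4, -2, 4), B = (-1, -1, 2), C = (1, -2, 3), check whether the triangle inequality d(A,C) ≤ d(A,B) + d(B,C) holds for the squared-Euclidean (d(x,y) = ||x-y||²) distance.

d(A,B) = 3² + 1² + 2² = 14, d(B,C) = 2² + 1² + 1² = 6, d(A,C) = 5² + 0² + 1² = 26.
d(A,C) = 26 > 14 + 6 = 20. Triangle inequality is VIOLATED. (Squared-Euclidean is not a metric — this is a counterexample.)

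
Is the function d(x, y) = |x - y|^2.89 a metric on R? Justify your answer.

No. d(x,y) = |x-y|^2.89 fails the triangle inequality since p = 2.89 > 1. Counterexample: x = -5, y = -2, z = 2. d(x,z) = |-5 - 2|^2.89 = 7^2.89 ≈ 276.9066, but d(x,y) + d(y,z) = 3^2.89 + 4^2.89 ≈ 23.9266 + 54.9482 = 78.8748. Since 276.9066 > 78.8748, the triangle inequality is violated.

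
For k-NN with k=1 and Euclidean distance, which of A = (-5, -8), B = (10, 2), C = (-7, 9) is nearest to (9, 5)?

Distances: d(A) ≈ 19.105, d(B) ≈ 3.1623, d(C) ≈ 16.4924. Nearest: B = (10, 2) with distance 3.1623.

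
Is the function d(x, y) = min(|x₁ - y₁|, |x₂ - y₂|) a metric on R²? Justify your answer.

No. d fails identity of indiscernibles: take x = (5, 0) and y = (5, 1). Then d(x,y) = min(|5 - 5|, |0 - 1|) = min(0, 1) = 0, yet x ≠ y.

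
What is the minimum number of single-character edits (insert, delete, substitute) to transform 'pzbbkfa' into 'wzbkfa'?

Let D[i][j] be the edit distance between the first i characters of 'pzbbkfa' and the first j characters of 'wzbkfa', with D[i][0] = i, D[0][j] = j, and D[i][j] = D[i-1][j-1] if the characters match, else 1 + min(D[i-1][j], D[i][j-1], D[i-1][j-1]). Filling the table (rows: prefixes of 'pzbbkfa', columns: prefixes of 'wzbkfa'):
     ε  w  z  b  k  f  a
  ε  0  1  2  3  4  5  6
  p  1  1  2  3  4  5  6
  z  2  2  1  2  3  4  5
  b  3  3  2  1  2  3  4
  b  4  4  3  2  2  3  4
  k  5  5  4  3  2  3  4
  f  6  6  5  4  3  2  3
  a  7  7  6  5  4  3  2
The bottom-right entry gives D[7][6] = 2, so no sequence of fewer than 2 edits works. Backtracking through the table gives one optimal edit sequence (2 edits):
  pzbbkfa → wzbbkfa (sub p→w @1)
  wzbbkfa → wzbkfa (del b @3)
Edit distance = 2.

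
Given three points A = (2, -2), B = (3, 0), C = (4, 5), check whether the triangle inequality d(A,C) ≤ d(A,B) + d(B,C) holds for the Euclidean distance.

d(A,B) = √(1² + 2²) = √5 ≈ 2.2361, d(B,C) = √(1² + 5²) = √26 ≈ 5.099, d(A,C) = √(2² + 7²) = √53 ≈ 7.2801.
d(A,C) ≈ 7.2801 ≤ 2.2361 + 5.099 = 7.3351. Triangle inequality is satisfied.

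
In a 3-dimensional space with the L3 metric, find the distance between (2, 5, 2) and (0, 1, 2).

(Σ|x_i - y_i|^3)^(1/3) = (|2 - 0|^3 + |5 - 1|^3 + |2 - 2|^3)^(1/3)
= (2^3 + 4^3 + 0^3)^(1/3) = (8 + 64 + 0)^(1/3) = (72)^(1/3) ≈ 4.1602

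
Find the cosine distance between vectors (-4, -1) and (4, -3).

With u = (-4, -1), v = (4, -3):
u·v = (-4)·4 + (-1)·(-3) = (-16) + 3 = -13.
|u| = √((-4)² + (-1)²) = √17, |v| = √(4² + (-3)²) = √25, so |u||v| = √(17·25) = √425.
cos θ = (u·v)/(|u||v|) = -13/√425 ≈ -0.6306
Cosine distance = 1 - cos θ ≈ 1 - (-0.6306) = 1.6306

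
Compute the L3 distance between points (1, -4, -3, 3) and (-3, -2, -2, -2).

(Σ|x_i - y_i|^3)^(1/3) = (|1 - (-3)|^3 + |-4 - (-2)|^3 + |-3 - (-2)|^3 + |3 - (-2)|^3)^(1/3)
= (4^3 + 2^3 + 1^3 + 5^3)^(1/3) = (64 + 8 + 1 + 125)^(1/3) = (198)^(1/3) ≈ 5.8285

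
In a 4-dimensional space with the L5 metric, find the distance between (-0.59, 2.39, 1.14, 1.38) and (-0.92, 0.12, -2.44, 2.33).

(Σ|x_i - y_i|^5)^(1/5) = (|-0.59 - (-0.92)|^5 + |2.39 - 0.12|^5 + |1.14 - (-2.44)|^5 + |1.38 - 2.33|^5)^(1/5)
= (0.33^5 + 2.27^5 + 3.58^5 + 0.95^5)^(1/5) ≈ (0.0039 + 60.2739 + 588.0512 + 0.7738)^(1/5) = (649.1028)^(1/5) ≈ 3.6514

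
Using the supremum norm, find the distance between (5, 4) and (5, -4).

max(|x_i - y_i|) = max(|5 - 5|, |4 - (-4)|) = max(0, 8) = 8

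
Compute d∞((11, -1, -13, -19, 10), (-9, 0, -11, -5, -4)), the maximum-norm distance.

max(|x_i - y_i|) = max(|11 - (-9)|, |-1 - 0|, |-13 - (-11)|, |-19 - (-5)|, |10 - (-4)|) = max(20, 1, 2, 14, 14) = 20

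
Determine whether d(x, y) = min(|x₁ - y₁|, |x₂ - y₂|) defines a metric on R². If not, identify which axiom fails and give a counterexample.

No. d fails identity of indiscernibles: take x = (-2, 0) and y = (-2, 4). Then d(x,y) = min(|-2 - (-2)|, |0 - 4|) = min(0, 4) = 0, yet x ≠ y.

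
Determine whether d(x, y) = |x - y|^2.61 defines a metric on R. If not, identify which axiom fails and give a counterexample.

No. d(x,y) = |x-y|^2.61 fails the triangle inequality since p = 2.61 > 1. Counterexample: x = -3, y = 6, z = 8. d(x,z) = |-3 - 8|^2.61 = 11^2.61 ≈ 522.4382, but d(x,y) + d(y,z) = 9^2.61 + 2^2.61 ≈ 309.4375 + 6.105 = 315.5425. Since 522.4382 > 315.5425, the triangle inequality is violated.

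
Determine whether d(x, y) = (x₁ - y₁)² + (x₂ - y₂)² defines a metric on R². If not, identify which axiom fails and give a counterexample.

No. The squared Euclidean distance fails the triangle inequality. Counterexample: x = (0, 0), y = (2, 4), z = (4, 8). d(x,z) = 4² + 8² = 80, but d(x,y) + d(y,z) = (2² + 4²) + (2² + 4²) = 20 + 20 = 40. Since 80 > 40, the triangle inequality is violated. (Note: √d, the ordinary Euclidean distance, IS a metric.)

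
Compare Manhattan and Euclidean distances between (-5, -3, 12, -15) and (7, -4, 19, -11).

L1 = |-5 - 7| + |-3 - (-4)| + |12 - 19| + |-15 - (-11)| = 12 + 1 + 7 + 4 = 24
L2 = √(12² + 1² + 7² + 4²) = √210 ≈ 14.4914
L1 ≥ L2 always (equality iff movement is along one axis); L1 > L2 here.
Ratio L1/L2 = 24/√210 ≈ 1.6562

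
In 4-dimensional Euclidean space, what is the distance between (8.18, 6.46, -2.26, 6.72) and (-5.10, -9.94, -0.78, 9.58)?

√(Σ(x_i - y_i)²) = √((8.18 - (-5.1))² + (6.46 - (-9.94))² + (-2.26 - (-0.78))² + (6.72 - 9.58)²)
= √(13.28² + 16.4² + (-1.48)² + (-2.86)²) = √(176.3584 + 268.96 + 2.1904 + 8.1796) = √455.6884 ≈ 21.3469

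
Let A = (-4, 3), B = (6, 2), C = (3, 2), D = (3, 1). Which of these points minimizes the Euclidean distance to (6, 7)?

Distances: d(A) ≈ 10.7703, d(B) = 5, d(C) ≈ 5.831, d(D) ≈ 6.7082. Nearest: B = (6, 2) with distance 5.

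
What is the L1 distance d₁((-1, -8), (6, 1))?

Σ|x_i - y_i| = |-1 - 6| + |-8 - 1| = 7 + 9 = 16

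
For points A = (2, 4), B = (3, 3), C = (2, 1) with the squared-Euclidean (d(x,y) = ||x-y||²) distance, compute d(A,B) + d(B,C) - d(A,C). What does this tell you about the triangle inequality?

d(A,B) = 1² + 1² = 2, d(B,C) = 1² + 2² = 5, d(A,C) = 0² + 3² = 9.
d(A,B) + d(B,C) - d(A,C) = 2 + 5 - 9 = 7 - 9 = -2. This is < 0, so the triangle inequality FAILS for these points (squared-Euclidean is not a metric).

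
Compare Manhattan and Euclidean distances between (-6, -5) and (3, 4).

L1 = |-6 - 3| + |-5 - 4| = 9 + 9 = 18
L2 = √(9² + 9²) = √162 ≈ 12.7279
L1 ≥ L2 always (equality iff movement is along one axis); L1 > L2 here.
Ratio L1/L2 = 18/√162 ≈ 1.4142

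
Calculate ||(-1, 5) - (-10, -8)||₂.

√(Σ(x_i - y_i)²) = √((-1 - (-10))² + (5 - (-8))²)
= √(9² + 13²) = √(81 + 169) = √250 ≈ 15.8114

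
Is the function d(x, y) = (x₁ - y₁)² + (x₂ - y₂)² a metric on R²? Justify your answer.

No. The squared Euclidean distance fails the triangle inequality. Counterexample: x = (0, 0), y = (5, 3), z = (10, 6). d(x,z) = 10² + 6² = 136, but d(x,y) + d(y,z) = (5² + 3²) + (5² + 3²) = 34 + 34 = 68. Since 136 > 68, the triangle inequality is violated. (Note: √d, the ordinary Euclidean distance, IS a metric.)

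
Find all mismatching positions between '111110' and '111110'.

Differing positions: none. Hamming distance = 0.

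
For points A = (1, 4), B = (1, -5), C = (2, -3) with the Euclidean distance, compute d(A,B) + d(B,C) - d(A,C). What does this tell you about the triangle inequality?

d(A,B) = √(0² + 9²) = √81 = 9, d(B,C) = √(1² + 2²) = √5 ≈ 2.2361, d(A,C) = √(1² + 7²) = √50 ≈ 7.0711.
d(A,B) + d(B,C) - d(A,C) = 9 + 2.2361 - 7.0711 = 11.2361 - 7.0711 = 4.165 (to 4 decimal places). This is ≥ 0, so the triangle inequality holds for these points.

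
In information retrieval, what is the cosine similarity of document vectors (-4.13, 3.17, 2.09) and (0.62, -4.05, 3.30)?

With u = (-4.13, 3.17, 2.09), v = (0.62, -4.05, 3.30):
u·v = (-4.13)·0.62 + 3.17·(-4.05) + 2.09·3.3 = (-2.5606) + (-12.8385) + 6.897 = -8.5021.
|u| = √((-4.13)² + 3.17² + 2.09²) = √(17.0569 + 10.0489 + 4.3681) = √31.4739, |v| = √(0.62² + (-4.05)² + 3.3²) = √(0.3844 + 16.4025 + 10.89) = √27.6769.
cos θ = (u·v)/(|u||v|) = -8.5021/(√31.4739·√27.6769) ≈ -0.2881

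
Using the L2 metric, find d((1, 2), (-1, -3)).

√(Σ(x_i - y_i)²) = √((1 - (-1))² + (2 - (-3))²)
= √(2² + 5²) = √(4 + 25) = √29 ≈ 5.3852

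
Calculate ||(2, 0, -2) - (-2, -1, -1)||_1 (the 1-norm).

Σ|x_i - y_i| = |2 - (-2)| + |0 - (-1)| + |-2 - (-1)| = 4 + 1 + 1 = 6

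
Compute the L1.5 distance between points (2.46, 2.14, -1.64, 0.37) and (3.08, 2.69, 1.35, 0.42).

(Σ|x_i - y_i|^1.5)^(1/1.5) = (|2.46 - 3.08|^1.5 + |2.14 - 2.69|^1.5 + |-1.64 - 1.35|^1.5 + |0.37 - 0.42|^1.5)^(1/1.5)
= (0.62^1.5 + 0.55^1.5 + 2.99^1.5 + 0.05^1.5)^(1/1.5) ≈ (0.4882 + 0.4079 + 5.1702 + 0.0112)^(1/1.5) = (6.0775)^(1/1.5) ≈ 3.3303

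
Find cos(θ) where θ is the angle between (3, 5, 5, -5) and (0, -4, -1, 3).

With u = (3, 5, 5, -5), v = (0, -4, -1, 3):
u·v = 3·0 + 5·(-4) + 5·(-1) + (-5)·3 = 0 + (-20) + (-5) + (-15) = -40.
|u| = √(3² + 5² + 5² + (-5)²) = √84, |v| = √(0² + (-4)² + (-1)² + 3²) = √26, so |u||v| = √(84·26) = √2184.
cos θ = (u·v)/(|u||v|) = -40/√2184 ≈ -0.8559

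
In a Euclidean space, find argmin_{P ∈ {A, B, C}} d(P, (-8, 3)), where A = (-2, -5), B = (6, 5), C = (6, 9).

Distances: d(A) = 10, d(B) ≈ 14.1421, d(C) ≈ 15.2315. Nearest: A = (-2, -5) with distance 10.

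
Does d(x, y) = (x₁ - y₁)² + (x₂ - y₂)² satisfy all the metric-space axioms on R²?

No. The squared Euclidean distance fails the triangle inequality. Counterexample: x = (0, 0), y = (5, 5), z = (10, 10). d(x,z) = 10² + 10² = 200, but d(x,y) + d(y,z) = (5² + 5²) + (5² + 5²) = 50 + 50 = 100. Since 200 > 100, the triangle inequality is violated. (Note: √d, the ordinary Euclidean distance, IS a metric.)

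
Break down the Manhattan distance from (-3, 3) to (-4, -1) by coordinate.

Σ|x_i - y_i| = |-3 - (-4)| + |3 - (-1)| = 1 + 4 = 5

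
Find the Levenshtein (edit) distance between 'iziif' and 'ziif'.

Let D[i][j] be the edit distance between the first i characters of 'iziif' and the first j characters of 'ziif', with D[i][0] = i, D[0][j] = j, and D[i][j] = D[i-1][j-1] if the characters match, else 1 + min(D[i-1][j], D[i][j-1], D[i-1][j-1]). Filling the table (rows: prefixes of 'iziif', columns: prefixes of 'ziif'):
     ε  z  i  i  f
  ε  0  1  2  3  4
  i  1  1  1  2  3
  z  2  1  2  2  3
  i  3  2  1  2  3
  i  4  3  2  1  2
  f  5  4  3  2  1
The bottom-right entry gives D[5][4] = 1, so no sequence of fewer than 1 edit works. Backtracking through the table gives one optimal edit sequence (1 edit):
  iziif → ziif (del i @1)
Edit distance = 1.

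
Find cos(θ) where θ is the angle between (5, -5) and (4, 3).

With u = (5, -5), v = (4, 3):
u·v = 5·4 + (-5)·3 = 20 + (-15) = 5.
|u| = √(5² + (-5)²) = √50, |v| = √(4² + 3²) = √25, so |u||v| = √(50·25) = √1250.
cos θ = (u·v)/(|u||v|) = 5/√1250 ≈ 0.1414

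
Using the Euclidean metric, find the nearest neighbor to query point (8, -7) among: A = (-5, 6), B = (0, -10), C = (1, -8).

Distances: d(A) ≈ 18.3848, d(B) ≈ 8.544, d(C) ≈ 7.0711. Nearest: C = (1, -8) with distance 7.0711.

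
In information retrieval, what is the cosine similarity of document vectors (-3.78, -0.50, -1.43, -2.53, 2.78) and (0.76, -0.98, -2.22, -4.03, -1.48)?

With u = (-3.78, -0.50, -1.43, -2.53, 2.78), v = (0.76, -0.98, -2.22, -4.03, -1.48):
u·v = (-3.78)·0.76 + (-0.5)·(-0.98) + (-1.43)·(-2.22) + (-2.53)·(-4.03) + 2.78·(-1.48) = (-2.8728) + 0.49 + 3.1746 + 10.1959 + (-4.1144) = 6.8733.
|u| = √((-3.78)² + (-0.5)² + (-1.43)² + (-2.53)² + 2.78²) = √(14.2884 + 0.25 + 2.0449 + 6.4009 + 7.7284) = √30.7126, |v| = √(0.76² + (-0.98)² + (-2.22)² + (-4.03)² + (-1.48)²) = √(0.5776 + 0.9604 + 4.9284 + 16.2409 + 2.1904) = √24.8977.
cos θ = (u·v)/(|u||v|) = 6.8733/(√30.7126·√24.8977) ≈ 0.2486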